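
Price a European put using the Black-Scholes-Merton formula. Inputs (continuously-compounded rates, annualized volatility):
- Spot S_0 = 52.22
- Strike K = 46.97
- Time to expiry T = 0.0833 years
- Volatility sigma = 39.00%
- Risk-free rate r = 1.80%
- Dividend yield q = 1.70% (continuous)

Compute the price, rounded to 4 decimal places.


Answer: Price = 0.5167

Derivation:
d1 = (ln(S/K) + (r - q + 0.5*sigma^2) * T) / (sigma * sqrt(T)) = 0.99834707
d2 = d1 - sigma * sqrt(T) = 0.88578628
exp(-rT) = 0.99850172; exp(-qT) = 0.99858490
P = K * exp(-rT) * N(-d2) - S_0 * exp(-qT) * N(-d1)
N(-d1) = 0.15905555; N(-d2) = 0.18786635
P = 46.9700 * 0.99850172 * 0.18786635 - 52.2200 * 0.99858490 * 0.15905555 = 0.5167


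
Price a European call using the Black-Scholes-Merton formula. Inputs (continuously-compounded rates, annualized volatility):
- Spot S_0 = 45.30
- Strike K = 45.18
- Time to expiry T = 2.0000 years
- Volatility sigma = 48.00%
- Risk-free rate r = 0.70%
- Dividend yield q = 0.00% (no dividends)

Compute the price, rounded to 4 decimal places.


Answer: Price = 12.3143

Derivation:
d1 = (ln(S/K) + (r - q + 0.5*sigma^2) * T) / (sigma * sqrt(T)) = 0.36394274
d2 = d1 - sigma * sqrt(T) = -0.31487977
exp(-rT) = 0.98609754; exp(-qT) = 1.00000000
C = S_0 * exp(-qT) * N(d1) - K * exp(-rT) * N(d2)
N(d1) = 0.64204961; N(d2) = 0.37642647
C = 45.3000 * 1.00000000 * 0.64204961 - 45.1800 * 0.98609754 * 0.37642647 = 12.3143


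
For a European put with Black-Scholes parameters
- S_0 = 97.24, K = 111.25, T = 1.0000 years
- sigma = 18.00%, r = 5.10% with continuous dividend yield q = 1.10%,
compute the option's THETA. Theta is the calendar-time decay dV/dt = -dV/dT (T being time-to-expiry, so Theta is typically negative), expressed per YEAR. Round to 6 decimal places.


d1 = -0.4355431755; d2 = -0.6155431755
phi(d1) = 0.3628421230; exp(-qT) = 0.9890602788; exp(-rT) = 0.9502786705
Theta = -S*exp(-qT)*phi(d1)*sigma/(2*sqrt(T)) + r*K*exp(-rT)*N(-d2) - q*S*exp(-qT)*N(-d1)
N(-d1) = 0.6684158966; N(-d2) = 0.7309019674; sqrt(T) = 1.0000000000
Term 1 = -97.2400 * 0.9890602788 * 0.3628421230 * 0.1800 / (2 * 1.0000000000) = -3.1407105955
Term 2 = 0.0510 * 111.2500 * 0.9502786705 * 0.7309019674 = 3.9407629197
Term 3 = -0.0110 * 97.2400 * 0.9890602788 * 0.6684158966 = -0.7071428687
Theta = -3.1407105955 + (3.9407629197) + (-0.7071428687) = 0.092909

Answer: Theta = 0.092909


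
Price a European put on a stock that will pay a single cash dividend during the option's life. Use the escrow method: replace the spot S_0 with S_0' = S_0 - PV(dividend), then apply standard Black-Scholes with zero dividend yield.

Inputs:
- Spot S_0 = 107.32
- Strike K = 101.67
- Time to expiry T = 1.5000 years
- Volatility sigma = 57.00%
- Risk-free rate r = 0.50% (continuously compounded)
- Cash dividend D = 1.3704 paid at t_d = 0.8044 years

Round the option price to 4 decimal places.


Answer: Price = 25.7757

Derivation:
PV(D) = D * exp(-r * t_d) = 1.3704 * 0.99598608 = 1.36489932
S_0' = S_0 - PV(D) = 107.3200 - 1.36489932 = 105.95510068
d1 = (ln(S_0'/K) + (r + sigma^2/2)*T) / (sigma*sqrt(T)) = 0.41893172
d2 = d1 - sigma*sqrt(T) = -0.27917286
exp(-rT) = 0.99252805
N(-d1) = 0.33763302; N(-d2) = 0.60994391
P = K * exp(-rT) * N(-d2) - S_0' * N(-d1) = 101.6700 * 0.99252805 * 0.60994391 - 105.95510068 * 0.33763302 = 25.7757


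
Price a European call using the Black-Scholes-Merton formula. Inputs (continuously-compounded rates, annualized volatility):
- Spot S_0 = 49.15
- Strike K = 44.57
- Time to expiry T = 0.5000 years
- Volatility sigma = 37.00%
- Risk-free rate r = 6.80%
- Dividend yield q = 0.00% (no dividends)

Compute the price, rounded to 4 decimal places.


d1 = (ln(S/K) + (r - q + 0.5*sigma^2) * T) / (sigma * sqrt(T)) = 0.63464118
d2 = d1 - sigma * sqrt(T) = 0.37301167
exp(-rT) = 0.96657150; exp(-qT) = 1.00000000
C = S_0 * exp(-qT) * N(d1) - K * exp(-rT) * N(d2)
N(d1) = 0.73716877; N(d2) = 0.64543012
C = 49.1500 * 1.00000000 * 0.73716877 - 44.5700 * 0.96657150 * 0.64543012 = 8.4267

Answer: Price = 8.4267


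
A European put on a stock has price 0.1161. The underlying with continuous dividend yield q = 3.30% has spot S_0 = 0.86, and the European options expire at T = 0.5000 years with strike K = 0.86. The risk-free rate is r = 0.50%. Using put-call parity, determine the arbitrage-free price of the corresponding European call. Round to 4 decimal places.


Put-call parity: C - P = S_0 * exp(-qT) - K * exp(-rT).
S_0 * exp(-qT) = 0.8600 * 0.98363538 = 0.84592643
K * exp(-rT) = 0.8600 * 0.99750312 = 0.85785269
C = P + S*exp(-qT) - K*exp(-rT)
C = 0.1161 + 0.84592643 - 0.85785269 = 0.1042

Answer: Call price = 0.1042


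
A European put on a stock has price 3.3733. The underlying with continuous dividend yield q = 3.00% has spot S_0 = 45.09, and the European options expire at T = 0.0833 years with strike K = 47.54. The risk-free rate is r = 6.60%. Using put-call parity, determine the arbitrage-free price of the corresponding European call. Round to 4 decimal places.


Answer: Call price = 1.0714

Derivation:
Put-call parity: C - P = S_0 * exp(-qT) - K * exp(-rT).
S_0 * exp(-qT) = 45.0900 * 0.99750412 = 44.97746077
K * exp(-rT) = 47.5400 * 0.99451729 = 47.27935174
C = P + S*exp(-qT) - K*exp(-rT)
C = 3.3733 + 44.97746077 - 47.27935174 = 1.0714


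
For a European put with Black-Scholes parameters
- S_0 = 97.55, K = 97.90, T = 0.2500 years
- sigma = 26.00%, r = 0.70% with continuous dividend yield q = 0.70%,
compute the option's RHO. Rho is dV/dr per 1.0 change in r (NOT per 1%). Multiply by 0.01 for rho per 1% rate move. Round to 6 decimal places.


Answer: Rho = -13.116904

Derivation:
d1 = 0.0374501349; d2 = -0.0925498651
phi(d1) = 0.3986626177; exp(-qT) = 0.9982515304; exp(-rT) = 0.9982515304
N(-d2) = 0.5368694127
Rho = -K*T*exp(-rT)*N(-d2) = -97.9000 * 0.2500 * 0.9982515304 * 0.5368694127 = -13.116904


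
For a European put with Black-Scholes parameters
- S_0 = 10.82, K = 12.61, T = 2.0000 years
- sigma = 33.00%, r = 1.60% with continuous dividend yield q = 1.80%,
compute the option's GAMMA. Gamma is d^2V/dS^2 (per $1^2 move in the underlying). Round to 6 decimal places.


d1 = -0.1032673240; d2 = -0.5699577996
phi(d1) = 0.3968207533; exp(-qT) = 0.9646402935; exp(-rT) = 0.9685065821
Gamma = exp(-qT) * phi(d1) / (S * sigma * sqrt(T)) = 0.9646402935 * 0.3968207533 / (10.8200 * 0.3300 * 1.4142135624) = 0.075806

Answer: Gamma = 0.075806


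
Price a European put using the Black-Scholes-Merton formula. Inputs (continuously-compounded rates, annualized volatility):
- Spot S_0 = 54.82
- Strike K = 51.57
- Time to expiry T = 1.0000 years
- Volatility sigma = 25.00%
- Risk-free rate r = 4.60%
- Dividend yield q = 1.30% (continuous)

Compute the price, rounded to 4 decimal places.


Answer: Price = 3.0688

Derivation:
d1 = (ln(S/K) + (r - q + 0.5*sigma^2) * T) / (sigma * sqrt(T)) = 0.50145993
d2 = d1 - sigma * sqrt(T) = 0.25145993
exp(-rT) = 0.95504196; exp(-qT) = 0.98708414
P = K * exp(-rT) * N(-d2) - S_0 * exp(-qT) * N(-d1)
N(-d1) = 0.30802374; N(-d2) = 0.40072927
P = 51.5700 * 0.95504196 * 0.40072927 - 54.8200 * 0.98708414 * 0.30802374 = 3.0688


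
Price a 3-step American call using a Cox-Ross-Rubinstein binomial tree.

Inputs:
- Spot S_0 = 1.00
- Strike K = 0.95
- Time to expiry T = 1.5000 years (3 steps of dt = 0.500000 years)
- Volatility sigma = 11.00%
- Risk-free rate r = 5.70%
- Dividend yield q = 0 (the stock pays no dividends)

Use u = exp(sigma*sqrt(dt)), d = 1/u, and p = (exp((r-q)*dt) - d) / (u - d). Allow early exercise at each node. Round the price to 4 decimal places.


dt = T/N = 0.500000
u = exp(sigma*sqrt(dt)) = 1.080887; d = 1/u = 0.925166
p = (exp((r-q)*dt) - d) / (u - d) = 0.666218
Discount per step: exp(-r*dt) = 0.971902
Stock lattice S(k, i) with i counting down-moves:
  k=0: S(0,0) = 1.0000
  k=1: S(1,0) = 1.0809; S(1,1) = 0.9252
  k=2: S(2,0) = 1.1683; S(2,1) = 1.0000; S(2,2) = 0.8559
  k=3: S(3,0) = 1.2628; S(3,1) = 1.0809; S(3,2) = 0.9252; S(3,3) = 0.7919
Terminal payoffs V(N, i) = max(S_T - K, 0):
  V(3,0) = 0.312817; V(3,1) = 0.130887; V(3,2) = 0.000000; V(3,3) = 0.000000
Backward induction: V(k, i) = exp(-r*dt) * [p * V(k+1, i) + (1-p) * V(k+1, i+1)]; then take max(V_cont, immediate exercise) for American.
  V(2,0) = exp(-r*dt) * [p*0.312817 + (1-p)*0.130887] = 0.245009; exercise = 0.218316; V(2,0) = max -> 0.245009
  V(2,1) = exp(-r*dt) * [p*0.130887 + (1-p)*0.000000] = 0.084749; exercise = 0.050000; V(2,1) = max -> 0.084749
  V(2,2) = exp(-r*dt) * [p*0.000000 + (1-p)*0.000000] = 0.000000; exercise = 0.000000; V(2,2) = max -> 0.000000
  V(1,0) = exp(-r*dt) * [p*0.245009 + (1-p)*0.084749] = 0.186136; exercise = 0.130887; V(1,0) = max -> 0.186136
  V(1,1) = exp(-r*dt) * [p*0.084749 + (1-p)*0.000000] = 0.054875; exercise = 0.000000; V(1,1) = max -> 0.054875
  V(0,0) = exp(-r*dt) * [p*0.186136 + (1-p)*0.054875] = 0.138324; exercise = 0.050000; V(0,0) = max -> 0.138324

Answer: Price = V(0,0) = 0.1383


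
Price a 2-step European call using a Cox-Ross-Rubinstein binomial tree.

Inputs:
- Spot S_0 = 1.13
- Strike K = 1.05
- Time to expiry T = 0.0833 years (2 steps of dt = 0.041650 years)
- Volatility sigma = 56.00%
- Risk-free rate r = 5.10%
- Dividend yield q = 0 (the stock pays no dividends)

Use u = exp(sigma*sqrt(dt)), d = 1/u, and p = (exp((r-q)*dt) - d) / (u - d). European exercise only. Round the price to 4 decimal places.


Answer: Price = V(0,0) = 0.1250

Derivation:
dt = T/N = 0.041650
u = exp(sigma*sqrt(dt)) = 1.121073; d = 1/u = 0.892002
p = (exp((r-q)*dt) - d) / (u - d) = 0.480742
Discount per step: exp(-r*dt) = 0.997878
Stock lattice S(k, i) with i counting down-moves:
  k=0: S(0,0) = 1.1300
  k=1: S(1,0) = 1.2668; S(1,1) = 1.0080
  k=2: S(2,0) = 1.4202; S(2,1) = 1.1300; S(2,2) = 0.8991
Terminal payoffs V(N, i) = max(S_T - K, 0):
  V(2,0) = 0.370190; V(2,1) = 0.080000; V(2,2) = 0.000000
Backward induction: V(k, i) = exp(-r*dt) * [p * V(k+1, i) + (1-p) * V(k+1, i+1)].
  V(1,0) = exp(-r*dt) * [p*0.370190 + (1-p)*0.080000] = 0.219041
  V(1,1) = exp(-r*dt) * [p*0.080000 + (1-p)*0.000000] = 0.038378
  V(0,0) = exp(-r*dt) * [p*0.219041 + (1-p)*0.038378] = 0.124964


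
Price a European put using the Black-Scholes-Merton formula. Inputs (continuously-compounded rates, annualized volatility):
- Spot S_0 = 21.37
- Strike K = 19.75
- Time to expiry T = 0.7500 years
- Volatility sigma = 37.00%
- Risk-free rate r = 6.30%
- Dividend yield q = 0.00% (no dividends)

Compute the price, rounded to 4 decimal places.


Answer: Price = 1.4869

Derivation:
d1 = (ln(S/K) + (r - q + 0.5*sigma^2) * T) / (sigma * sqrt(T)) = 0.55370100
d2 = d1 - sigma * sqrt(T) = 0.23327160
exp(-rT) = 0.95384891; exp(-qT) = 1.00000000
P = K * exp(-rT) * N(-d2) - S_0 * exp(-qT) * N(-d1)
N(-d1) = 0.28989175; N(-d2) = 0.40777526
P = 19.7500 * 0.95384891 * 0.40777526 - 21.3700 * 1.00000000 * 0.28989175 = 1.4869


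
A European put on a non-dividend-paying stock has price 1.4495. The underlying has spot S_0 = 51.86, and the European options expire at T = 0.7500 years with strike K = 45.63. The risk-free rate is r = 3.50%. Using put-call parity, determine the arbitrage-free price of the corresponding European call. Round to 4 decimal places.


Put-call parity: C - P = S_0 * exp(-qT) - K * exp(-rT).
S_0 * exp(-qT) = 51.8600 * 1.00000000 = 51.86000000
K * exp(-rT) = 45.6300 * 0.97409154 = 44.44779680
C = P + S*exp(-qT) - K*exp(-rT)
C = 1.4495 + 51.86000000 - 44.44779680 = 8.8617

Answer: Call price = 8.8617


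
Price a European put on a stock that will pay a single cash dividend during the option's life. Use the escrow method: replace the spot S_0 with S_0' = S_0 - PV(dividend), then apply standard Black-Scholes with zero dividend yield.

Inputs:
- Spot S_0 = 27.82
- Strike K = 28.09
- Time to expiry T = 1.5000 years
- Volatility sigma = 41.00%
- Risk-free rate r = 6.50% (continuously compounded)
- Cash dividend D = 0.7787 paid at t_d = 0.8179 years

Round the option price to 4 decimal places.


PV(D) = D * exp(-r * t_d) = 0.7787 * 0.94822497 = 0.73838278
S_0' = S_0 - PV(D) = 27.8200 - 0.73838278 = 27.08161722
d1 = (ln(S_0'/K) + (r + sigma^2/2)*T) / (sigma*sqrt(T)) = 0.37243501
d2 = d1 - sigma*sqrt(T) = -0.12971039
exp(-rT) = 0.90710234
N(-d1) = 0.35478450; N(-d2) = 0.55160222
P = K * exp(-rT) * N(-d2) - S_0' * N(-d1) = 28.0900 * 0.90710234 * 0.55160222 - 27.08161722 * 0.35478450 = 4.4470

Answer: Price = 4.4470


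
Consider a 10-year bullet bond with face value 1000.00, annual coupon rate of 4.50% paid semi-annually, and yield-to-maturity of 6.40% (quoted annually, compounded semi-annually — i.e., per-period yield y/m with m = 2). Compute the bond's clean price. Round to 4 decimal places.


Coupon per period c = face * coupon_rate / m = 22.500000
Periods per year m = 2; per-period yield y/m = 0.032000
Number of cashflows N = 20
Cashflows (t years, CF_t, discount factor 1/(1+y/m)^(m*t), PV):
  t = 0.5000: CF_t = 22.500000, DF = 0.968992, PV = 21.802326
  t = 1.0000: CF_t = 22.500000, DF = 0.938946, PV = 21.126284
  t = 1.5000: CF_t = 22.500000, DF = 0.909831, PV = 20.471206
  t = 2.0000: CF_t = 22.500000, DF = 0.881620, PV = 19.836440
  t = 2.5000: CF_t = 22.500000, DF = 0.854283, PV = 19.221356
  t = 3.0000: CF_t = 22.500000, DF = 0.827793, PV = 18.625345
  t = 3.5000: CF_t = 22.500000, DF = 0.802125, PV = 18.047815
  t = 4.0000: CF_t = 22.500000, DF = 0.777253, PV = 17.488193
  t = 4.5000: CF_t = 22.500000, DF = 0.753152, PV = 16.945924
  t = 5.0000: CF_t = 22.500000, DF = 0.729799, PV = 16.420469
  t = 5.5000: CF_t = 22.500000, DF = 0.707169, PV = 15.911307
  t = 6.0000: CF_t = 22.500000, DF = 0.685241, PV = 15.417933
  t = 6.5000: CF_t = 22.500000, DF = 0.663994, PV = 14.939857
  t = 7.0000: CF_t = 22.500000, DF = 0.643405, PV = 14.476606
  t = 7.5000: CF_t = 22.500000, DF = 0.623454, PV = 14.027719
  t = 8.0000: CF_t = 22.500000, DF = 0.604122, PV = 13.592751
  t = 8.5000: CF_t = 22.500000, DF = 0.585390, PV = 13.171270
  t = 9.0000: CF_t = 22.500000, DF = 0.567238, PV = 12.762859
  t = 9.5000: CF_t = 22.500000, DF = 0.549649, PV = 12.367111
  t = 10.0000: CF_t = 1022.500000, DF = 0.532606, PV = 544.589634
Price P = sum_t PV_t = 861.242406

Answer: Price = 861.2424


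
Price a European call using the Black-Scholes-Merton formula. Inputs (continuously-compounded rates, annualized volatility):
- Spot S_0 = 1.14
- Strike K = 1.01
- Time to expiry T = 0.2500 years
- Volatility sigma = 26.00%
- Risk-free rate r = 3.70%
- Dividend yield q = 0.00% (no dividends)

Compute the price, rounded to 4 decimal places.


Answer: Price = 0.1508

Derivation:
d1 = (ln(S/K) + (r - q + 0.5*sigma^2) * T) / (sigma * sqrt(T)) = 1.06752255
d2 = d1 - sigma * sqrt(T) = 0.93752255
exp(-rT) = 0.99079265; exp(-qT) = 1.00000000
C = S_0 * exp(-qT) * N(d1) - K * exp(-rT) * N(d2)
N(d1) = 0.85713203; N(d2) = 0.82575509
C = 1.1400 * 1.00000000 * 0.85713203 - 1.0100 * 0.99079265 * 0.82575509 = 0.1508


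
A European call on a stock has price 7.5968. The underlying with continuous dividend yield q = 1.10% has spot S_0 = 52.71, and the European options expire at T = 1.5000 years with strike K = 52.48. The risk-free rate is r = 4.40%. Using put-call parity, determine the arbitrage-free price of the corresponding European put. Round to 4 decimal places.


Put-call parity: C - P = S_0 * exp(-qT) - K * exp(-rT).
S_0 * exp(-qT) = 52.7100 * 0.98363538 = 51.84742085
K * exp(-rT) = 52.4800 * 0.93613086 = 49.12814776
P = C - S*exp(-qT) + K*exp(-rT)
P = 7.5968 - 51.84742085 + 49.12814776 = 4.8775

Answer: Put price = 4.8775


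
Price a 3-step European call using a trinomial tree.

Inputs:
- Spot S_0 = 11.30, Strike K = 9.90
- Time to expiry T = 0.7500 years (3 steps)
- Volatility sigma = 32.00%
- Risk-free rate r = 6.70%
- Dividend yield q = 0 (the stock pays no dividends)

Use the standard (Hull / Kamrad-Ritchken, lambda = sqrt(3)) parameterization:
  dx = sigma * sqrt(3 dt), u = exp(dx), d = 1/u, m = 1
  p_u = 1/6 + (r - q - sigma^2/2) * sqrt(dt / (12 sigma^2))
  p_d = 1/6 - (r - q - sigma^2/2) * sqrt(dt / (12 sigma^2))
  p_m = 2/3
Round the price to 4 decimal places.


Answer: Price = V(0,0) = 2.3561

Derivation:
dt = T/N = 0.250000; dx = sigma*sqrt(3*dt) = 0.277128
u = exp(dx) = 1.319335; d = 1/u = 0.757957
p_u = 0.173793, p_m = 0.666667, p_d = 0.159540
Discount per step: exp(-r*dt) = 0.983390
Stock lattice S(k, j) with j the centered position index:
  k=0: S(0,+0) = 11.3000
  k=1: S(1,-1) = 8.5649; S(1,+0) = 11.3000; S(1,+1) = 14.9085
  k=2: S(2,-2) = 6.4918; S(2,-1) = 8.5649; S(2,+0) = 11.3000; S(2,+1) = 14.9085; S(2,+2) = 19.6693
  k=3: S(3,-3) = 4.9205; S(3,-2) = 6.4918; S(3,-1) = 8.5649; S(3,+0) = 11.3000; S(3,+1) = 14.9085; S(3,+2) = 19.6693; S(3,+3) = 25.9504
Terminal payoffs V(N, j) = max(S_T - K, 0):
  V(3,-3) = 0.000000; V(3,-2) = 0.000000; V(3,-1) = 0.000000; V(3,+0) = 1.400000; V(3,+1) = 5.008490; V(3,+2) = 9.769299; V(3,+3) = 16.050402
Backward induction: V(k, j) = exp(-r*dt) * [p_u * V(k+1, j+1) + p_m * V(k+1, j) + p_d * V(k+1, j-1)]
  V(2,-2) = exp(-r*dt) * [p_u*0.000000 + p_m*0.000000 + p_d*0.000000] = 0.000000
  V(2,-1) = exp(-r*dt) * [p_u*1.400000 + p_m*0.000000 + p_d*0.000000] = 0.239269
  V(2,+0) = exp(-r*dt) * [p_u*5.008490 + p_m*1.400000 + p_d*0.000000] = 1.773814
  V(2,+1) = exp(-r*dt) * [p_u*9.769299 + p_m*5.008490 + p_d*1.400000] = 5.172814
  V(2,+2) = exp(-r*dt) * [p_u*16.050402 + p_m*9.769299 + p_d*5.008490] = 9.933584
  V(1,-1) = exp(-r*dt) * [p_u*1.773814 + p_m*0.239269 + p_d*0.000000] = 0.460020
  V(1,+0) = exp(-r*dt) * [p_u*5.172814 + p_m*1.773814 + p_d*0.239269] = 2.084507
  V(1,+1) = exp(-r*dt) * [p_u*9.933584 + p_m*5.172814 + p_d*1.773814] = 5.367269
  V(0,+0) = exp(-r*dt) * [p_u*5.367269 + p_m*2.084507 + p_d*0.460020] = 2.356062


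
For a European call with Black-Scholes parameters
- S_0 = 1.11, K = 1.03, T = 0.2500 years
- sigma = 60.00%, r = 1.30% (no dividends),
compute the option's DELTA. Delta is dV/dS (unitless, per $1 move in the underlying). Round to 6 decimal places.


d1 = 0.4101707103; d2 = 0.1101707103
phi(d1) = 0.3667559865; exp(-qT) = 1.0000000000; exp(-rT) = 0.9967552755
N(d1) = 0.6591596374
Delta = exp(-qT) * N(d1) = 1.0000000000 * 0.6591596374 = 0.659160

Answer: Delta = 0.659160


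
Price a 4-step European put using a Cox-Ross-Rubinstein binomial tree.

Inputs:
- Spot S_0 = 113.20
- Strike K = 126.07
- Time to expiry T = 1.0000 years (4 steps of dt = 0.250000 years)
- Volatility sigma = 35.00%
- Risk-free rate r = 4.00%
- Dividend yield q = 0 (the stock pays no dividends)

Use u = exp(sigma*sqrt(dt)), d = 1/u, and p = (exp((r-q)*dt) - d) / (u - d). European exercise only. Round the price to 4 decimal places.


Answer: Price = V(0,0) = 21.1432

Derivation:
dt = T/N = 0.250000
u = exp(sigma*sqrt(dt)) = 1.191246; d = 1/u = 0.839457
p = (exp((r-q)*dt) - d) / (u - d) = 0.484930
Discount per step: exp(-r*dt) = 0.990050
Stock lattice S(k, i) with i counting down-moves:
  k=0: S(0,0) = 113.2000
  k=1: S(1,0) = 134.8491; S(1,1) = 95.0265
  k=2: S(2,0) = 160.6384; S(2,1) = 113.2000; S(2,2) = 79.7707
  k=3: S(3,0) = 191.3599; S(3,1) = 134.8491; S(3,2) = 95.0265; S(3,3) = 66.9641
  k=4: S(4,0) = 227.9568; S(4,1) = 160.6384; S(4,2) = 113.2000; S(4,3) = 79.7707; S(4,4) = 56.2135
Terminal payoffs V(N, i) = max(K - S_T, 0):
  V(4,0) = 0.000000; V(4,1) = 0.000000; V(4,2) = 12.870000; V(4,3) = 46.299308; V(4,4) = 69.856544
Backward induction: V(k, i) = exp(-r*dt) * [p * V(k+1, i) + (1-p) * V(k+1, i+1)].
  V(3,0) = exp(-r*dt) * [p*0.000000 + (1-p)*0.000000] = 0.000000
  V(3,1) = exp(-r*dt) * [p*0.000000 + (1-p)*12.870000] = 6.562991
  V(3,2) = exp(-r*dt) * [p*12.870000 + (1-p)*46.299308] = 29.789048
  V(3,3) = exp(-r*dt) * [p*46.299308 + (1-p)*69.856544] = 57.851515
  V(2,0) = exp(-r*dt) * [p*0.000000 + (1-p)*6.562991] = 3.346764
  V(2,1) = exp(-r*dt) * [p*6.562991 + (1-p)*29.789048] = 18.341698
  V(2,2) = exp(-r*dt) * [p*29.789048 + (1-p)*57.851515] = 43.802955
  V(1,0) = exp(-r*dt) * [p*3.346764 + (1-p)*18.341698] = 10.960054
  V(1,1) = exp(-r*dt) * [p*18.341698 + (1-p)*43.802955] = 31.143034
  V(0,0) = exp(-r*dt) * [p*10.960054 + (1-p)*31.143034] = 21.143208


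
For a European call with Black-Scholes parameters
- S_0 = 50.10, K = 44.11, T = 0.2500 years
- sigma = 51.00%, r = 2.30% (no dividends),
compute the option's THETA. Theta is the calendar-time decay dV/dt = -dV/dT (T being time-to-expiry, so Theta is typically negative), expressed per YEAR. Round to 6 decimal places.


d1 = 0.6493999764; d2 = 0.3943999764
phi(d1) = 0.3230982903; exp(-qT) = 1.0000000000; exp(-rT) = 0.9942664996
Theta = -S*exp(-qT)*phi(d1)*sigma/(2*sqrt(T)) - r*K*exp(-rT)*N(d2) + q*S*exp(-qT)*N(d1)
N(d1) = 0.7419600604; N(d2) = 0.6533571194; sqrt(T) = 0.5000000000
Term 1 = -50.1000 * 1.0000000000 * 0.3230982903 * 0.5100 / (2 * 0.5000000000) = -8.2554844155
Term 2 = -0.0230 * 44.1100 * 0.9942664996 * 0.6533571194 = -0.6590499453
Term 3 = 0 (no dividend yield, q = 0)
Theta = -8.2554844155 + (-0.6590499453) + (0.0000000000) = -8.914534

Answer: Theta = -8.914534


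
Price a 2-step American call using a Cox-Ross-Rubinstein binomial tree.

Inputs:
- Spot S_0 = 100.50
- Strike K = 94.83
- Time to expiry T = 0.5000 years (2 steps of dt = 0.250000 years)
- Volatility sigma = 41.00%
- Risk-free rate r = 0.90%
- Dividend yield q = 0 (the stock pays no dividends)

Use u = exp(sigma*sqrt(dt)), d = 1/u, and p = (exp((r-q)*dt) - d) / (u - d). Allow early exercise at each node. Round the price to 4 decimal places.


Answer: Price = V(0,0) = 14.4333

Derivation:
dt = T/N = 0.250000
u = exp(sigma*sqrt(dt)) = 1.227525; d = 1/u = 0.814647
p = (exp((r-q)*dt) - d) / (u - d) = 0.454384
Discount per step: exp(-r*dt) = 0.997753
Stock lattice S(k, i) with i counting down-moves:
  k=0: S(0,0) = 100.5000
  k=1: S(1,0) = 123.3663; S(1,1) = 81.8721
  k=2: S(2,0) = 151.4352; S(2,1) = 100.5000; S(2,2) = 66.6969
Terminal payoffs V(N, i) = max(S_T - K, 0):
  V(2,0) = 56.605187; V(2,1) = 5.670000; V(2,2) = 0.000000
Backward induction: V(k, i) = exp(-r*dt) * [p * V(k+1, i) + (1-p) * V(k+1, i+1)]; then take max(V_cont, immediate exercise) for American.
  V(1,0) = exp(-r*dt) * [p*56.605187 + (1-p)*5.670000] = 28.749397; exercise = 28.536269; V(1,0) = max -> 28.749397
  V(1,1) = exp(-r*dt) * [p*5.670000 + (1-p)*0.000000] = 2.570569; exercise = 0.000000; V(1,1) = max -> 2.570569
  V(0,0) = exp(-r*dt) * [p*28.749397 + (1-p)*2.570569] = 14.433309; exercise = 5.670000; V(0,0) = max -> 14.433309


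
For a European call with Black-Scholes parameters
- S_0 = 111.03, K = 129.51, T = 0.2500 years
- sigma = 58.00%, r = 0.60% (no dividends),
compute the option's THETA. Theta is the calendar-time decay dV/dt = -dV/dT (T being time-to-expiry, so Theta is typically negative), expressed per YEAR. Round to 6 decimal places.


d1 = -0.3807160799; d2 = -0.6707160799
phi(d1) = 0.3710528032; exp(-qT) = 1.0000000000; exp(-rT) = 0.9985011244
Theta = -S*exp(-qT)*phi(d1)*sigma/(2*sqrt(T)) - r*K*exp(-rT)*N(d2) + q*S*exp(-qT)*N(d1)
N(d1) = 0.3517069679; N(d2) = 0.2512007086; sqrt(T) = 0.5000000000
Term 1 = -111.0300 * 1.0000000000 * 0.3710528032 * 0.5800 / (2 * 0.5000000000) = -23.8948357888
Term 2 = -0.0060 * 129.5100 * 0.9985011244 * 0.2512007086 = -0.1949054451
Term 3 = 0 (no dividend yield, q = 0)
Theta = -23.8948357888 + (-0.1949054451) + (0.0000000000) = -24.089741

Answer: Theta = -24.089741


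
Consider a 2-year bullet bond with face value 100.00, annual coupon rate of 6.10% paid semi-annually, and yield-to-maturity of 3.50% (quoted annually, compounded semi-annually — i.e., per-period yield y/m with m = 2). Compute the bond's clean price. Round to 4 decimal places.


Coupon per period c = face * coupon_rate / m = 3.050000
Periods per year m = 2; per-period yield y/m = 0.017500
Number of cashflows N = 4
Cashflows (t years, CF_t, discount factor 1/(1+y/m)^(m*t), PV):
  t = 0.5000: CF_t = 3.050000, DF = 0.982801, PV = 2.997543
  t = 1.0000: CF_t = 3.050000, DF = 0.965898, PV = 2.945988
  t = 1.5000: CF_t = 3.050000, DF = 0.949285, PV = 2.895320
  t = 2.0000: CF_t = 103.050000, DF = 0.932959, PV = 96.141374
Price P = sum_t PV_t = 104.980225

Answer: Price = 104.9802


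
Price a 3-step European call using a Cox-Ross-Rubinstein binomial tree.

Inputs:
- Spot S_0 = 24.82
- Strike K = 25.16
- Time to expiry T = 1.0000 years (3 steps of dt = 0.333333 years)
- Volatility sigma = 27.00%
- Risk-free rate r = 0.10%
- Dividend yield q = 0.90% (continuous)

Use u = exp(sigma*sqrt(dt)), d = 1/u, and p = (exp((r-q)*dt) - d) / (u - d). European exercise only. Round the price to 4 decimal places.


Answer: Price = V(0,0) = 2.6320

Derivation:
dt = T/N = 0.333333
u = exp(sigma*sqrt(dt)) = 1.168691; d = 1/u = 0.855658
p = (exp((r-q)*dt) - d) / (u - d) = 0.452600
Discount per step: exp(-r*dt) = 0.999667
Stock lattice S(k, i) with i counting down-moves:
  k=0: S(0,0) = 24.8200
  k=1: S(1,0) = 29.0069; S(1,1) = 21.2374
  k=2: S(2,0) = 33.9001; S(2,1) = 24.8200; S(2,2) = 18.1720
  k=3: S(3,0) = 39.6188; S(3,1) = 29.0069; S(3,2) = 21.2374; S(3,3) = 15.5490
Terminal payoffs V(N, i) = max(S_T - K, 0):
  V(3,0) = 14.458790; V(3,1) = 3.846918; V(3,2) = 0.000000; V(3,3) = 0.000000
Backward induction: V(k, i) = exp(-r*dt) * [p * V(k+1, i) + (1-p) * V(k+1, i+1)].
  V(2,0) = exp(-r*dt) * [p*14.458790 + (1-p)*3.846918] = 8.646970
  V(2,1) = exp(-r*dt) * [p*3.846918 + (1-p)*0.000000] = 1.740535
  V(2,2) = exp(-r*dt) * [p*0.000000 + (1-p)*0.000000] = 0.000000
  V(1,0) = exp(-r*dt) * [p*8.646970 + (1-p)*1.740535] = 4.864767
  V(1,1) = exp(-r*dt) * [p*1.740535 + (1-p)*0.000000] = 0.787504
  V(0,0) = exp(-r*dt) * [p*4.864767 + (1-p)*0.787504] = 2.631996


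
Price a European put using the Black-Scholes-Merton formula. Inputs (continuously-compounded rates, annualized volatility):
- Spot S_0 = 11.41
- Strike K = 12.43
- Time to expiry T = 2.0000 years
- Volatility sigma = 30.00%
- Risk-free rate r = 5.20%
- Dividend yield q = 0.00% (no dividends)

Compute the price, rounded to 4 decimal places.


Answer: Price = 1.7973

Derivation:
d1 = (ln(S/K) + (r - q + 0.5*sigma^2) * T) / (sigma * sqrt(T)) = 0.25544765
d2 = d1 - sigma * sqrt(T) = -0.16881642
exp(-rT) = 0.90122530; exp(-qT) = 1.00000000
P = K * exp(-rT) * N(-d2) - S_0 * exp(-qT) * N(-d1)
N(-d1) = 0.39918869; N(-d2) = 0.56702948
P = 12.4300 * 0.90122530 * 0.56702948 - 11.4100 * 1.00000000 * 0.39918869 = 1.7973


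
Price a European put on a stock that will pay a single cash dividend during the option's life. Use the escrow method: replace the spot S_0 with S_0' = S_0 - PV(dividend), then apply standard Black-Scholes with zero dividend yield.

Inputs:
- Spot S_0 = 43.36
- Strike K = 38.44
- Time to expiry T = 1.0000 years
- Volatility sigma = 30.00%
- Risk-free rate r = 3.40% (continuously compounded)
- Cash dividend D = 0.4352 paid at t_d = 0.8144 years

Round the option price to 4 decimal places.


Answer: Price = 2.4232

Derivation:
PV(D) = D * exp(-r * t_d) = 0.4352 * 0.97269024 = 0.42331479
S_0' = S_0 - PV(D) = 43.3600 - 0.42331479 = 42.93668521
d1 = (ln(S_0'/K) + (r + sigma^2/2)*T) / (sigma*sqrt(T)) = 0.63209336
d2 = d1 - sigma*sqrt(T) = 0.33209336
exp(-rT) = 0.96657150
N(-d1) = 0.26366294; N(-d2) = 0.36990938
P = K * exp(-rT) * N(-d2) - S_0' * N(-d1) = 38.4400 * 0.96657150 * 0.36990938 - 42.93668521 * 0.26366294 = 2.4232


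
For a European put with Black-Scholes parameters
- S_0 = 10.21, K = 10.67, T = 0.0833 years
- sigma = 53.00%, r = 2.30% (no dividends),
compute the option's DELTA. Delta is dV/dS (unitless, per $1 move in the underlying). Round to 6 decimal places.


d1 = -0.1990821850; d2 = -0.3520494037
phi(d1) = 0.3911143168; exp(-qT) = 1.0000000000; exp(-rT) = 0.9980859342
N(-d1) = 0.5789007717
Delta = -exp(-qT) * N(-d1) = -1.0000000000 * 0.5789007717 = -0.578901

Answer: Delta = -0.578901


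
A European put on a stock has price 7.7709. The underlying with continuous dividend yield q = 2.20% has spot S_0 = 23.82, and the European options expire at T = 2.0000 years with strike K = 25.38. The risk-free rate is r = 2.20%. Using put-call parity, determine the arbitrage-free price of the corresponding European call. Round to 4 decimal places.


Put-call parity: C - P = S_0 * exp(-qT) - K * exp(-rT).
S_0 * exp(-qT) = 23.8200 * 0.95695396 = 22.79464327
K * exp(-rT) = 25.3800 * 0.95695396 = 24.28749144
C = P + S*exp(-qT) - K*exp(-rT)
C = 7.7709 + 22.79464327 - 24.28749144 = 6.2781

Answer: Call price = 6.2781


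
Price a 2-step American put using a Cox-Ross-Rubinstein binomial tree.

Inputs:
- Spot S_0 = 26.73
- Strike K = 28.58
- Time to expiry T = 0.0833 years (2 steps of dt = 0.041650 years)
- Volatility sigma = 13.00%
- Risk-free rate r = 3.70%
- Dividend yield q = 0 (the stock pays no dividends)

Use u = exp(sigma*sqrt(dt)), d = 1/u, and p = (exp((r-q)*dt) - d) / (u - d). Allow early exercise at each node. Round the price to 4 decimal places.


Answer: Price = V(0,0) = 1.8500

Derivation:
dt = T/N = 0.041650
u = exp(sigma*sqrt(dt)) = 1.026886; d = 1/u = 0.973818
p = (exp((r-q)*dt) - d) / (u - d) = 0.522429
Discount per step: exp(-r*dt) = 0.998460
Stock lattice S(k, i) with i counting down-moves:
  k=0: S(0,0) = 26.7300
  k=1: S(1,0) = 27.4487; S(1,1) = 26.0302
  k=2: S(2,0) = 28.1866; S(2,1) = 26.7300; S(2,2) = 25.3486
Terminal payoffs V(N, i) = max(K - S_T, 0):
  V(2,0) = 0.393358; V(2,1) = 1.850000; V(2,2) = 3.231365
Backward induction: V(k, i) = exp(-r*dt) * [p * V(k+1, i) + (1-p) * V(k+1, i+1)]; then take max(V_cont, immediate exercise) for American.
  V(1,0) = exp(-r*dt) * [p*0.393358 + (1-p)*1.850000] = 1.087330; exercise = 1.131340; V(1,0) = max -> 1.131340
  V(1,1) = exp(-r*dt) * [p*1.850000 + (1-p)*3.231365] = 2.505835; exercise = 2.549844; V(1,1) = max -> 2.549844
  V(0,0) = exp(-r*dt) * [p*1.131340 + (1-p)*2.549844] = 1.805991; exercise = 1.850000; V(0,0) = max -> 1.850000


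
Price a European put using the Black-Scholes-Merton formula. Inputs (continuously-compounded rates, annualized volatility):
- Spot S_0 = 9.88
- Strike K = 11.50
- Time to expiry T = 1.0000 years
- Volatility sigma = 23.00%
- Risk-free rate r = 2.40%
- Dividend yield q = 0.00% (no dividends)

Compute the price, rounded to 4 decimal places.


Answer: Price = 1.7845

Derivation:
d1 = (ln(S/K) + (r - q + 0.5*sigma^2) * T) / (sigma * sqrt(T)) = -0.44080228
d2 = d1 - sigma * sqrt(T) = -0.67080228
exp(-rT) = 0.97628571; exp(-qT) = 1.00000000
P = K * exp(-rT) * N(-d2) - S_0 * exp(-qT) * N(-d1)
N(-d1) = 0.67032193; N(-d2) = 0.74882675
P = 11.5000 * 0.97628571 * 0.74882675 - 9.8800 * 1.00000000 * 0.67032193 = 1.7845


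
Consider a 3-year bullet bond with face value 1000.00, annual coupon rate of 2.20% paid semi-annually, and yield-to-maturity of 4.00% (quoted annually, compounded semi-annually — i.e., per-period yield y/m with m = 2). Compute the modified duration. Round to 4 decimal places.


Coupon per period c = face * coupon_rate / m = 11.000000
Periods per year m = 2; per-period yield y/m = 0.020000
Number of cashflows N = 6
Cashflows (t years, CF_t, discount factor 1/(1+y/m)^(m*t), PV):
  t = 0.5000: CF_t = 11.000000, DF = 0.980392, PV = 10.784314
  t = 1.0000: CF_t = 11.000000, DF = 0.961169, PV = 10.572857
  t = 1.5000: CF_t = 11.000000, DF = 0.942322, PV = 10.365546
  t = 2.0000: CF_t = 11.000000, DF = 0.923845, PV = 10.162300
  t = 2.5000: CF_t = 11.000000, DF = 0.905731, PV = 9.963039
  t = 3.0000: CF_t = 1011.000000, DF = 0.887971, PV = 897.739067
Price P = sum_t PV_t = 949.587122
First compute Macaulay numerator sum_t t * PV_t:
  t * PV_t at t = 0.5000: 5.392157
  t * PV_t at t = 1.0000: 10.572857
  t * PV_t at t = 1.5000: 15.548319
  t * PV_t at t = 2.0000: 20.324599
  t * PV_t at t = 2.5000: 24.907597
  t * PV_t at t = 3.0000: 2693.217202
Macaulay duration D = 2769.962731 / 949.587122 = 2.917018
Modified duration = D / (1 + y/m) = 2.917018 / (1 + 0.020000) = 2.859822

Answer: Modified duration = 2.8598


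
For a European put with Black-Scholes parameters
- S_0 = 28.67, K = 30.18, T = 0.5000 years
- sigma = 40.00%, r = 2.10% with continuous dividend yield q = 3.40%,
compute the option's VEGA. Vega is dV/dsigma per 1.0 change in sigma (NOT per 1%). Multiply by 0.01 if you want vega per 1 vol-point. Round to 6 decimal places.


d1 = -0.0630321117; d2 = -0.3458748242
phi(d1) = 0.3981505588; exp(-qT) = 0.9831436846; exp(-rT) = 0.9895549326
Vega = S * exp(-qT) * phi(d1) * sqrt(T) = 28.6700 * 0.9831436846 * 0.3981505588 * 0.7071067812 = 7.935550

Answer: Vega = 7.935550


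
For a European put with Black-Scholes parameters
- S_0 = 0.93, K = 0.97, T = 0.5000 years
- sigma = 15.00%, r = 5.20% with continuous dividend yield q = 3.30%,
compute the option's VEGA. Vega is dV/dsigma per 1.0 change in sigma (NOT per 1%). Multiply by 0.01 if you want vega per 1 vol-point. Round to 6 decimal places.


Answer: Vega = 0.249836

Derivation:
d1 = -0.2544310239; d2 = -0.3604970411
phi(d1) = 0.3862362284; exp(-qT) = 0.9836353794; exp(-rT) = 0.9743350896
Vega = S * exp(-qT) * phi(d1) * sqrt(T) = 0.9300 * 0.9836353794 * 0.3862362284 * 0.7071067812 = 0.249836


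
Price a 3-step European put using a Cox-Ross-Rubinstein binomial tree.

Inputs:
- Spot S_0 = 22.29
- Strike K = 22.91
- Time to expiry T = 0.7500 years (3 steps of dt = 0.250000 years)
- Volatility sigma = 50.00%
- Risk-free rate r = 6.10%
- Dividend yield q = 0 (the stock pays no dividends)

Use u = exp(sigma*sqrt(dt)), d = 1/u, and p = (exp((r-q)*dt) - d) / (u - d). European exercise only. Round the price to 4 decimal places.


dt = T/N = 0.250000
u = exp(sigma*sqrt(dt)) = 1.284025; d = 1/u = 0.778801
p = (exp((r-q)*dt) - d) / (u - d) = 0.468239
Discount per step: exp(-r*dt) = 0.984866
Stock lattice S(k, i) with i counting down-moves:
  k=0: S(0,0) = 22.2900
  k=1: S(1,0) = 28.6209; S(1,1) = 17.3595
  k=2: S(2,0) = 36.7500; S(2,1) = 22.2900; S(2,2) = 13.5196
  k=3: S(3,0) = 47.1879; S(3,1) = 28.6209; S(3,2) = 17.3595; S(3,3) = 10.5291
Terminal payoffs V(N, i) = max(K - S_T, 0):
  V(3,0) = 0.000000; V(3,1) = 0.000000; V(3,2) = 5.550531; V(3,3) = 12.380950
Backward induction: V(k, i) = exp(-r*dt) * [p * V(k+1, i) + (1-p) * V(k+1, i+1)].
  V(2,0) = exp(-r*dt) * [p*0.000000 + (1-p)*0.000000] = 0.000000
  V(2,1) = exp(-r*dt) * [p*0.000000 + (1-p)*5.550531] = 2.906884
  V(2,2) = exp(-r*dt) * [p*5.550531 + (1-p)*12.380950] = 9.043705
  V(1,0) = exp(-r*dt) * [p*0.000000 + (1-p)*2.906884] = 1.522372
  V(1,1) = exp(-r*dt) * [p*2.906884 + (1-p)*9.043705] = 6.076821
  V(0,0) = exp(-r*dt) * [p*1.522372 + (1-p)*6.076821] = 3.884555

Answer: Price = V(0,0) = 3.8846


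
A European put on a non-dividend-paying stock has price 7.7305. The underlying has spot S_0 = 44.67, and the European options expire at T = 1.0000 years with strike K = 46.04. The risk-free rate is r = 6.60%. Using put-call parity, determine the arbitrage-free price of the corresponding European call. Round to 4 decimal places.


Answer: Call price = 9.3010

Derivation:
Put-call parity: C - P = S_0 * exp(-qT) - K * exp(-rT).
S_0 * exp(-qT) = 44.6700 * 1.00000000 = 44.67000000
K * exp(-rT) = 46.0400 * 0.93613086 = 43.09946499
C = P + S*exp(-qT) - K*exp(-rT)
C = 7.7305 + 44.67000000 - 43.09946499 = 9.3010


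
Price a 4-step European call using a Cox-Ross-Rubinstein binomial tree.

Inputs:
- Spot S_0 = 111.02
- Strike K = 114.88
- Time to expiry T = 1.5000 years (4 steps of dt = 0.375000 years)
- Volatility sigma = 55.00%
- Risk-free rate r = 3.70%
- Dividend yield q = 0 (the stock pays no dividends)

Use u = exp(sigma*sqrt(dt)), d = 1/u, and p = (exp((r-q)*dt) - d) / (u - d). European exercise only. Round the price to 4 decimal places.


dt = T/N = 0.375000
u = exp(sigma*sqrt(dt)) = 1.400466; d = 1/u = 0.714048
p = (exp((r-q)*dt) - d) / (u - d) = 0.436940
Discount per step: exp(-r*dt) = 0.986221
Stock lattice S(k, i) with i counting down-moves:
  k=0: S(0,0) = 111.0200
  k=1: S(1,0) = 155.4797; S(1,1) = 79.2736
  k=2: S(2,0) = 217.7440; S(2,1) = 111.0200; S(2,2) = 56.6052
  k=3: S(3,0) = 304.9430; S(3,1) = 155.4797; S(3,2) = 79.2736; S(3,3) = 40.4188
  k=4: S(4,0) = 427.0622; S(4,1) = 217.7440; S(4,2) = 111.0200; S(4,3) = 56.6052; S(4,4) = 28.8610
Terminal payoffs V(N, i) = max(S_T - K, 0):
  V(4,0) = 312.182223; V(4,1) = 102.863996; V(4,2) = 0.000000; V(4,3) = 0.000000; V(4,4) = 0.000000
Backward induction: V(k, i) = exp(-r*dt) * [p * V(k+1, i) + (1-p) * V(k+1, i+1)].
  V(3,0) = exp(-r*dt) * [p*312.182223 + (1-p)*102.863996] = 191.645956
  V(3,1) = exp(-r*dt) * [p*102.863996 + (1-p)*0.000000] = 44.326120
  V(3,2) = exp(-r*dt) * [p*0.000000 + (1-p)*0.000000] = 0.000000
  V(3,3) = exp(-r*dt) * [p*0.000000 + (1-p)*0.000000] = 0.000000
  V(2,0) = exp(-r*dt) * [p*191.645956 + (1-p)*44.326120] = 107.198358
  V(2,1) = exp(-r*dt) * [p*44.326120 + (1-p)*0.000000] = 19.100997
  V(2,2) = exp(-r*dt) * [p*0.000000 + (1-p)*0.000000] = 0.000000
  V(1,0) = exp(-r*dt) * [p*107.198358 + (1-p)*19.100997] = 56.800687
  V(1,1) = exp(-r*dt) * [p*19.100997 + (1-p)*0.000000] = 8.230995
  V(0,0) = exp(-r*dt) * [p*56.800687 + (1-p)*8.230995] = 29.047214

Answer: Price = V(0,0) = 29.0472


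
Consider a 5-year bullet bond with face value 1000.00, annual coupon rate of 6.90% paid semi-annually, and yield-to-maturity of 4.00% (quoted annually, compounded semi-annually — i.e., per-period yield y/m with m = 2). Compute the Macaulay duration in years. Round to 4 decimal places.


Coupon per period c = face * coupon_rate / m = 34.500000
Periods per year m = 2; per-period yield y/m = 0.020000
Number of cashflows N = 10
Cashflows (t years, CF_t, discount factor 1/(1+y/m)^(m*t), PV):
  t = 0.5000: CF_t = 34.500000, DF = 0.980392, PV = 33.823529
  t = 1.0000: CF_t = 34.500000, DF = 0.961169, PV = 33.160323
  t = 1.5000: CF_t = 34.500000, DF = 0.942322, PV = 32.510121
  t = 2.0000: CF_t = 34.500000, DF = 0.923845, PV = 31.872667
  t = 2.5000: CF_t = 34.500000, DF = 0.905731, PV = 31.247713
  t = 3.0000: CF_t = 34.500000, DF = 0.887971, PV = 30.635013
  t = 3.5000: CF_t = 34.500000, DF = 0.870560, PV = 30.034326
  t = 4.0000: CF_t = 34.500000, DF = 0.853490, PV = 29.445418
  t = 4.5000: CF_t = 34.500000, DF = 0.836755, PV = 28.868057
  t = 5.0000: CF_t = 1034.500000, DF = 0.820348, PV = 848.650316
Price P = sum_t PV_t = 1130.247483
Macaulay numerator sum_t t * PV_t:
  t * PV_t at t = 0.5000: 16.911765
  t * PV_t at t = 1.0000: 33.160323
  t * PV_t at t = 1.5000: 48.765181
  t * PV_t at t = 2.0000: 63.745334
  t * PV_t at t = 2.5000: 78.119282
  t * PV_t at t = 3.0000: 91.905038
  t * PV_t at t = 3.5000: 105.120142
  t * PV_t at t = 4.0000: 117.781671
  t * PV_t at t = 4.5000: 129.906255
  t * PV_t at t = 5.0000: 4243.251581
Macaulay duration D = (sum_t t * PV_t) / P = 4928.666572 / 1130.247483 = 4.360697

Answer: Macaulay duration = 4.3607 years


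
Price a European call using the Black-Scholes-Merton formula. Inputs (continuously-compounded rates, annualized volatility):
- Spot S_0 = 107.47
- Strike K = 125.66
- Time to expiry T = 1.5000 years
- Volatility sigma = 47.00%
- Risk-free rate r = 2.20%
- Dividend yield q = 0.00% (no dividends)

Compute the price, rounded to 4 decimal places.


d1 = (ln(S/K) + (r - q + 0.5*sigma^2) * T) / (sigma * sqrt(T)) = 0.07349667
d2 = d1 - sigma * sqrt(T) = -0.50213342
exp(-rT) = 0.96753856; exp(-qT) = 1.00000000
C = S_0 * exp(-qT) * N(d1) - K * exp(-rT) * N(d2)
N(d1) = 0.52929455; N(d2) = 0.30778683
C = 107.4700 * 1.00000000 * 0.52929455 - 125.6600 * 0.96753856 * 0.30778683 = 19.4623

Answer: Price = 19.4623


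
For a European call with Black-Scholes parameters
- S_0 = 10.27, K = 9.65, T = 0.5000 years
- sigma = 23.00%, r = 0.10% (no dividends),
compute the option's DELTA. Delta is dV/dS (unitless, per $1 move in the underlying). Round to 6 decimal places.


Answer: Delta = 0.679846

Derivation:
d1 = 0.4672691262; d2 = 0.3046345665
phi(d1) = 0.3576827884; exp(-qT) = 1.0000000000; exp(-rT) = 0.9995001250
N(d1) = 0.6798463288
Delta = exp(-qT) * N(d1) = 1.0000000000 * 0.6798463288 = 0.679846


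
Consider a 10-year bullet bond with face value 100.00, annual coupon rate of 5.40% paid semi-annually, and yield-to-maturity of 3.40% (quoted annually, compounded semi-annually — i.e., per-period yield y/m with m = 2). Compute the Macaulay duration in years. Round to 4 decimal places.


Answer: Macaulay duration = 8.0432 years

Derivation:
Coupon per period c = face * coupon_rate / m = 2.700000
Periods per year m = 2; per-period yield y/m = 0.017000
Number of cashflows N = 20
Cashflows (t years, CF_t, discount factor 1/(1+y/m)^(m*t), PV):
  t = 0.5000: CF_t = 2.700000, DF = 0.983284, PV = 2.654867
  t = 1.0000: CF_t = 2.700000, DF = 0.966848, PV = 2.610489
  t = 1.5000: CF_t = 2.700000, DF = 0.950686, PV = 2.566852
  t = 2.0000: CF_t = 2.700000, DF = 0.934795, PV = 2.523945
  t = 2.5000: CF_t = 2.700000, DF = 0.919169, PV = 2.481756
  t = 3.0000: CF_t = 2.700000, DF = 0.903804, PV = 2.440271
  t = 3.5000: CF_t = 2.700000, DF = 0.888696, PV = 2.399480
  t = 4.0000: CF_t = 2.700000, DF = 0.873841, PV = 2.359370
  t = 4.5000: CF_t = 2.700000, DF = 0.859234, PV = 2.319932
  t = 5.0000: CF_t = 2.700000, DF = 0.844871, PV = 2.281152
  t = 5.5000: CF_t = 2.700000, DF = 0.830748, PV = 2.243021
  t = 6.0000: CF_t = 2.700000, DF = 0.816862, PV = 2.205527
  t = 6.5000: CF_t = 2.700000, DF = 0.803207, PV = 2.168660
  t = 7.0000: CF_t = 2.700000, DF = 0.789781, PV = 2.132409
  t = 7.5000: CF_t = 2.700000, DF = 0.776579, PV = 2.096764
  t = 8.0000: CF_t = 2.700000, DF = 0.763598, PV = 2.061714
  t = 8.5000: CF_t = 2.700000, DF = 0.750834, PV = 2.027251
  t = 9.0000: CF_t = 2.700000, DF = 0.738283, PV = 1.993364
  t = 9.5000: CF_t = 2.700000, DF = 0.725942, PV = 1.960043
  t = 10.0000: CF_t = 102.700000, DF = 0.713807, PV = 73.308002
Price P = sum_t PV_t = 116.834869
Macaulay numerator sum_t t * PV_t:
  t * PV_t at t = 0.5000: 1.327434
  t * PV_t at t = 1.0000: 2.610489
  t * PV_t at t = 1.5000: 3.850279
  t * PV_t at t = 2.0000: 5.047891
  t * PV_t at t = 2.5000: 6.204389
  t * PV_t at t = 3.0000: 7.320813
  t * PV_t at t = 3.5000: 8.398179
  t * PV_t at t = 4.0000: 9.437482
  t * PV_t at t = 4.5000: 10.439692
  t * PV_t at t = 5.0000: 11.405760
  t * PV_t at t = 5.5000: 12.336614
  t * PV_t at t = 6.0000: 13.233160
  t * PV_t at t = 6.5000: 14.096287
  t * PV_t at t = 7.0000: 14.926860
  t * PV_t at t = 7.5000: 15.725727
  t * PV_t at t = 8.0000: 16.493716
  t * PV_t at t = 8.5000: 17.231635
  t * PV_t at t = 9.0000: 17.940276
  t * PV_t at t = 9.5000: 18.620411
  t * PV_t at t = 10.0000: 733.080024
Macaulay duration D = (sum_t t * PV_t) / P = 939.727117 / 116.834869 = 8.043208
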